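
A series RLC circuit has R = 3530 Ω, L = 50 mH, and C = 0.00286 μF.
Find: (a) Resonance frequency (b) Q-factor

Step 1 — Resonance condition Im(Z)=0 gives ω₀ = 1/√(LC).
Step 2 — ω₀ = 1/√(0.05·2.86e-09) = 8.362e+04 rad/s.
Step 3 — f₀ = ω₀/(2π) = 1.331e+04 Hz.
Step 4 — Series Q: Q = ω₀L/R = 8.362e+04·0.05/3530 = 1.184.

(a) f₀ = 1.331e+04 Hz  (b) Q = 1.184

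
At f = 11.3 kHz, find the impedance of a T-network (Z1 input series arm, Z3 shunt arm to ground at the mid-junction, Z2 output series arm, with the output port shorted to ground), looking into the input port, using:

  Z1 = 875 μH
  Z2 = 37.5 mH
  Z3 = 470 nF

Step 1 — Angular frequency: ω = 2π·f = 2π·1.13e+04 = 7.1e+04 rad/s.
Step 2 — Component impedances:
  Z1: Z = jωL = j·7.1e+04·0.000875 = 0 + j62.12 Ω
  Z2: Z = jωL = j·7.1e+04·0.0375 = 0 + j2662 Ω
  Z3: Z = 1/(jωC) = -j/(ω·C) = 0 - j29.97 Ω
Step 3 — With the output port shorted to ground, the output series arm Z2 runs from the junction to ground; the shunt arm Z3 also runs from the junction to ground. They appear in parallel: Z3 || Z2 = 0 - j30.31 Ω.
Step 4 — Series with input arm Z1: Z_in = Z1 + (Z3 || Z2) = 0 + j31.82 Ω = 31.82∠90.0° Ω.

Z = 0 + j31.82 Ω = 31.82∠90.0° Ω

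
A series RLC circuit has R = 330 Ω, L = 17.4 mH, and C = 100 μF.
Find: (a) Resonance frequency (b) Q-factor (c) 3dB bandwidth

Step 1 — Resonance condition Im(Z)=0 gives ω₀ = 1/√(LC).
Step 2 — ω₀ = 1/√(0.0174·0.0001) = 758.1 rad/s.
Step 3 — f₀ = ω₀/(2π) = 120.7 Hz.
Step 4 — Series Q: Q = ω₀L/R = 758.1·0.0174/330 = 0.03997.
Step 5 — 3dB bandwidth: Δω = ω₀/Q = 1.897e+04 rad/s; BW = Δω/(2π) = 3018 Hz.

(a) f₀ = 120.7 Hz  (b) Q = 0.03997  (c) BW = 3018 Hz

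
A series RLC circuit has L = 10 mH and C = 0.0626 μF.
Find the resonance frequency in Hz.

Step 1 — Resonance condition Im(Z)=0 gives ω₀ = 1/√(LC).
Step 2 — ω₀ = 1/√(0.01·6.26e-08) = 3.997e+04 rad/s.
Step 3 — f₀ = ω₀/(2π) = 6361 Hz.

f₀ = 6361 Hz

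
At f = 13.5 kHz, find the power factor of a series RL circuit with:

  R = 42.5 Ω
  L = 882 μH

Step 1 — Angular frequency: ω = 2π·f = 2π·1.35e+04 = 8.482e+04 rad/s.
Step 2 — Component impedances:
  R: Z = R = 42.5 Ω
  L: Z = jωL = j·8.482e+04·0.000882 = 0 + j74.81 Ω
Step 3 — Series combination: Z_total = R + L = 42.5 + j74.81 Ω = 86.04∠60.4° Ω.
Step 4 — Power factor: PF = cos(φ) = Re(Z)/|Z| = 42.5/86.043 = 0.4939.
Step 5 — Type: Im(Z) = 74.81 ⇒ lagging (phase φ = 60.4°).

PF = 0.4939 (lagging, φ = 60.4°)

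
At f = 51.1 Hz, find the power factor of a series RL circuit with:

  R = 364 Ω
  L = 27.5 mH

Step 1 — Angular frequency: ω = 2π·f = 2π·51.1 = 321.1 rad/s.
Step 2 — Component impedances:
  R: Z = R = 364 Ω
  L: Z = jωL = j·321.1·0.0275 = 0 + j8.829 Ω
Step 3 — Series combination: Z_total = R + L = 364 + j8.829 Ω = 364.1∠1.4° Ω.
Step 4 — Power factor: PF = cos(φ) = Re(Z)/|Z| = 364/364.1 = 0.9997.
Step 5 — Type: Im(Z) = 8.829 ⇒ lagging (phase φ = 1.4°).

PF = 0.9997 (lagging, φ = 1.4°)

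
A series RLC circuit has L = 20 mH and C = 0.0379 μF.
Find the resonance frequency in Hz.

Step 1 — Resonance condition Im(Z)=0 gives ω₀ = 1/√(LC).
Step 2 — ω₀ = 1/√(0.02·3.79e-08) = 3.632e+04 rad/s.
Step 3 — f₀ = ω₀/(2π) = 5781 Hz.

f₀ = 5781 Hz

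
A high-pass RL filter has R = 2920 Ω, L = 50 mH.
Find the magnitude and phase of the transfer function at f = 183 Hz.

Step 1 — Angular frequency: ω = 2π·183 = 1150 rad/s.
Step 2 — Transfer function: H(jω) = jωL/(R + jωL).
Step 3 — Numerator jωL = j·57.49; denominator R + jωL = 2920 + j57.49.
Step 4 — H = 0.0003875 + j0.01968.
Step 5 — Magnitude: |H| = 0.01968 (-34.1 dB); phase: φ = 88.9°.

|H| = 0.01968 (-34.1 dB), φ = 88.9°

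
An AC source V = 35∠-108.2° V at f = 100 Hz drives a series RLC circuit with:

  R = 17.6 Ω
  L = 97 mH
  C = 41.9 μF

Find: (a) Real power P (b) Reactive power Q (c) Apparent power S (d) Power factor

Step 1 — Angular frequency: ω = 2π·f = 2π·100 = 628.3 rad/s.
Step 2 — Component impedances:
  R: Z = R = 17.6 Ω
  L: Z = jωL = j·628.3·0.097 = 0 + j60.95 Ω
  C: Z = 1/(jωC) = -j/(ω·C) = 0 - j37.98 Ω
Step 3 — Series combination: Z_total = R + L + C = 17.6 + j22.96 Ω = 28.93∠52.5° Ω.
Step 4 — Source phasor: V = 35∠-108.2° V = -10.93 - j33.25 V.
Step 5 — Current: I = V / Z = -1.142 - j0.3992 A = 1.21∠-160.7° A.
Step 6 — Complex power: S = V·I* = 25.76 + j33.61 VA.
Step 7 — Real power: P = Re(S) = 25.76 W.
Step 8 — Reactive power: Q = Im(S) = 33.61 VAR.
Step 9 — Apparent power: |S| = 42.34 VA.
Step 10 — Power factor: PF = P/|S| = 0.6083 (lagging).

(a) P = 25.76 W  (b) Q = 33.61 VAR  (c) S = 42.34 VA  (d) PF = 0.6083 (lagging)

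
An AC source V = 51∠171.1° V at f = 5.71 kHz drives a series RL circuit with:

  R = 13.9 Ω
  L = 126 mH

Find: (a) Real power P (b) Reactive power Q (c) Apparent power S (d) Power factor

Step 1 — Angular frequency: ω = 2π·f = 2π·5710 = 3.588e+04 rad/s.
Step 2 — Component impedances:
  R: Z = R = 13.9 Ω
  L: Z = jωL = j·3.588e+04·0.126 = 0 + j4521 Ω
Step 3 — Series combination: Z_total = R + L = 13.9 + j4521 Ω = 4521∠89.8° Ω.
Step 4 — Source phasor: V = 51∠171.1° V = -50.39 + j7.89 V.
Step 5 — Current: I = V / Z = 0.001711 + j0.01115 A = 0.01128∠81.3° A.
Step 6 — Complex power: S = V·I* = 0.001769 + j0.5754 VA.
Step 7 — Real power: P = Re(S) = 0.001769 W.
Step 8 — Reactive power: Q = Im(S) = 0.5754 VAR.
Step 9 — Apparent power: |S| = 0.5754 VA.
Step 10 — Power factor: PF = P/|S| = 0.003075 (lagging).

(a) P = 0.001769 W  (b) Q = 0.5754 VAR  (c) S = 0.5754 VA  (d) PF = 0.003075 (lagging)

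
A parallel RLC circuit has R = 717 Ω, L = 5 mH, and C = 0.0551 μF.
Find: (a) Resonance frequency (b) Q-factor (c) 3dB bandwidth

Step 1 — Resonance: ω₀ = 1/√(LC) = 1/√(0.005·5.51e-08) = 6.025e+04 rad/s.
Step 2 — f₀ = ω₀/(2π) = 9589 Hz.
Step 3 — Parallel Q: Q = R/(ω₀L) = 717/(6.025e+04·0.005) = 2.38.
Step 4 — Bandwidth: Δω = ω₀/Q = 2.531e+04 rad/s; BW = Δω/(2π) = 4029 Hz.

(a) f₀ = 9589 Hz  (b) Q = 2.38  (c) BW = 4029 Hz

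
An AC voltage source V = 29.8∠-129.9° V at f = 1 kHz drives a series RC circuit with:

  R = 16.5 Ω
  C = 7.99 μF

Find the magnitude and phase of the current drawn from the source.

Step 1 — Angular frequency: ω = 2π·f = 2π·1000 = 6283 rad/s.
Step 2 — Component impedances:
  R: Z = R = 16.5 Ω
  C: Z = 1/(jωC) = -j/(ω·C) = 0 - j19.92 Ω
Step 3 — Series combination: Z_total = R + C = 16.5 - j19.92 Ω = 25.87∠-50.4° Ω.
Step 4 — Source phasor: V = 29.8∠-129.9° V = -19.12 - j22.86 V.
Step 5 — Ohm's law: I = V / Z_total = (-19.12 - j22.86) / (16.5 - j19.92) = 0.2092 - j1.133 A.
Step 6 — Convert to polar: |I| = 1.152 A, ∠I = -79.5°.

I = 1.152∠-79.5° A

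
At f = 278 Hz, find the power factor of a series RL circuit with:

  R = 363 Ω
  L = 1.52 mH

Step 1 — Angular frequency: ω = 2π·f = 2π·278 = 1747 rad/s.
Step 2 — Component impedances:
  R: Z = R = 363 Ω
  L: Z = jωL = j·1747·0.00152 = 0 + j2.655 Ω
Step 3 — Series combination: Z_total = R + L = 363 + j2.655 Ω = 363∠0.4° Ω.
Step 4 — Power factor: PF = cos(φ) = Re(Z)/|Z| = 363/363 = 1.
Step 5 — Type: Im(Z) = 2.655 ⇒ lagging (phase φ = 0.4°).

PF = 1 (lagging, φ = 0.4°)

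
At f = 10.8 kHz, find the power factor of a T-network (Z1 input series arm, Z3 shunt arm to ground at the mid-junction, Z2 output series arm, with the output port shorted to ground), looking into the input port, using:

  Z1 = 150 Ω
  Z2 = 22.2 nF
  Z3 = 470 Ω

Step 1 — Angular frequency: ω = 2π·f = 2π·1.08e+04 = 6.786e+04 rad/s.
Step 2 — Component impedances:
  Z1: Z = R = 150 Ω
  Z2: Z = 1/(jωC) = -j/(ω·C) = 0 - j663.8 Ω
  Z3: Z = R = 470 Ω
Step 3 — With the output port shorted to ground, the output series arm Z2 runs from the junction to ground; the shunt arm Z3 also runs from the junction to ground. They appear in parallel: Z3 || Z2 = 313.1 - j221.7 Ω.
Step 4 — Series with input arm Z1: Z_in = Z1 + (Z3 || Z2) = 463.1 - j221.7 Ω = 513.4∠-25.6° Ω.
Step 5 — Power factor: PF = cos(φ) = Re(Z)/|Z| = 463.1/513.4 = 0.902.
Step 6 — Type: Im(Z) = -221.7 ⇒ leading (phase φ = -25.6°).

PF = 0.902 (leading, φ = -25.6°)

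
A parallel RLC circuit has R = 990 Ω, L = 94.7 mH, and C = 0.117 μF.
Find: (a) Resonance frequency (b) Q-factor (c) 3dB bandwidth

Step 1 — Resonance: ω₀ = 1/√(LC) = 1/√(0.0947·1.17e-07) = 9500 rad/s.
Step 2 — f₀ = ω₀/(2π) = 1512 Hz.
Step 3 — Parallel Q: Q = R/(ω₀L) = 990/(9500·0.0947) = 1.1.
Step 4 — Bandwidth: Δω = ω₀/Q = 8633 rad/s; BW = Δω/(2π) = 1374 Hz.

(a) f₀ = 1512 Hz  (b) Q = 1.1  (c) BW = 1374 Hz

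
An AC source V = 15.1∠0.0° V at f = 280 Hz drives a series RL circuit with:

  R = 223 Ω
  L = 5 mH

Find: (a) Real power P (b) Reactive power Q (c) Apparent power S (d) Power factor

Step 1 — Angular frequency: ω = 2π·f = 2π·280 = 1759 rad/s.
Step 2 — Component impedances:
  R: Z = R = 223 Ω
  L: Z = jωL = j·1759·0.005 = 0 + j8.796 Ω
Step 3 — Series combination: Z_total = R + L = 223 + j8.796 Ω = 223.2∠2.3° Ω.
Step 4 — Source phasor: V = 15.1∠0.0° V = 15.1 V.
Step 5 — Current: I = V / Z = 0.06761 - j0.002667 A = 0.06766∠-2.3° A.
Step 6 — Complex power: S = V·I* = 1.021 + j0.04027 VA.
Step 7 — Real power: P = Re(S) = 1.021 W.
Step 8 — Reactive power: Q = Im(S) = 0.04027 VAR.
Step 9 — Apparent power: |S| = 1.022 VA.
Step 10 — Power factor: PF = P/|S| = 0.9992 (lagging).

(a) P = 1.021 W  (b) Q = 0.04027 VAR  (c) S = 1.022 VA  (d) PF = 0.9992 (lagging)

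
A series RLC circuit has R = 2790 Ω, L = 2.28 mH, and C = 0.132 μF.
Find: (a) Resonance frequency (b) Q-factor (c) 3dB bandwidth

Step 1 — Resonance condition Im(Z)=0 gives ω₀ = 1/√(LC).
Step 2 — ω₀ = 1/√(0.00228·1.32e-07) = 5.764e+04 rad/s.
Step 3 — f₀ = ω₀/(2π) = 9174 Hz.
Step 4 — Series Q: Q = ω₀L/R = 5.764e+04·0.00228/2790 = 0.04711.
Step 5 — 3dB bandwidth: Δω = ω₀/Q = 1.224e+06 rad/s; BW = Δω/(2π) = 1.948e+05 Hz.

(a) f₀ = 9174 Hz  (b) Q = 0.04711  (c) BW = 1.948e+05 Hz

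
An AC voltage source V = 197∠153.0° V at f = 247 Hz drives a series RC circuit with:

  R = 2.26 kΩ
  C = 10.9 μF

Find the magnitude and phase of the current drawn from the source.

Step 1 — Angular frequency: ω = 2π·f = 2π·247 = 1552 rad/s.
Step 2 — Component impedances:
  R: Z = R = 2260 Ω
  C: Z = 1/(jωC) = -j/(ω·C) = 0 - j59.11 Ω
Step 3 — Series combination: Z_total = R + C = 2260 - j59.11 Ω = 2261∠-1.5° Ω.
Step 4 — Source phasor: V = 197∠153.0° V = -175.5 + j89.44 V.
Step 5 — Ohm's law: I = V / Z_total = (-175.5 + j89.44) / (2260 - j59.11) = -0.07865 + j0.03752 A.
Step 6 — Convert to polar: |I| = 0.08714 A, ∠I = 154.5°.

I = 0.08714∠154.5° A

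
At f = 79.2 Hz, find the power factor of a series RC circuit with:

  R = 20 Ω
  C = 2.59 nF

Step 1 — Angular frequency: ω = 2π·f = 2π·79.2 = 497.6 rad/s.
Step 2 — Component impedances:
  R: Z = R = 20 Ω
  C: Z = 1/(jωC) = -j/(ω·C) = 0 - j7.759e+05 Ω
Step 3 — Series combination: Z_total = R + C = 20 - j7.759e+05 Ω = 7.759e+05∠-90.0° Ω.
Step 4 — Power factor: PF = cos(φ) = Re(Z)/|Z| = 20/7.759e+05 = 2.578e-05.
Step 5 — Type: Im(Z) = -7.759e+05 ⇒ leading (phase φ = -90.0°).

PF = 2.578e-05 (leading, φ = -90.0°)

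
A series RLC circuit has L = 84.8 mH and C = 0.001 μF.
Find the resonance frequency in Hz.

Step 1 — Resonance condition Im(Z)=0 gives ω₀ = 1/√(LC).
Step 2 — ω₀ = 1/√(0.0848·1e-09) = 1.086e+05 rad/s.
Step 3 — f₀ = ω₀/(2π) = 1.728e+04 Hz.

f₀ = 1.728e+04 Hz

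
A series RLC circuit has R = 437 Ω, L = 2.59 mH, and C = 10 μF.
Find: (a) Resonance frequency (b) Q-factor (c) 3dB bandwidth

Step 1 — Resonance condition Im(Z)=0 gives ω₀ = 1/√(LC).
Step 2 — ω₀ = 1/√(0.00259·1e-05) = 6214 rad/s.
Step 3 — f₀ = ω₀/(2π) = 988.9 Hz.
Step 4 — Series Q: Q = ω₀L/R = 6214·0.00259/437 = 0.03683.
Step 5 — 3dB bandwidth: Δω = ω₀/Q = 1.687e+05 rad/s; BW = Δω/(2π) = 2.685e+04 Hz.

(a) f₀ = 988.9 Hz  (b) Q = 0.03683  (c) BW = 2.685e+04 Hz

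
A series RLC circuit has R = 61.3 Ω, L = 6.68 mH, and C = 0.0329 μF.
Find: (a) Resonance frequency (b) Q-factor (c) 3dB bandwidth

Step 1 — Resonance condition Im(Z)=0 gives ω₀ = 1/√(LC).
Step 2 — ω₀ = 1/√(0.00668·3.29e-08) = 6.745e+04 rad/s.
Step 3 — f₀ = ω₀/(2π) = 1.074e+04 Hz.
Step 4 — Series Q: Q = ω₀L/R = 6.745e+04·0.00668/61.3 = 7.351.
Step 5 — 3dB bandwidth: Δω = ω₀/Q = 9177 rad/s; BW = Δω/(2π) = 1461 Hz.

(a) f₀ = 1.074e+04 Hz  (b) Q = 7.351  (c) BW = 1461 Hz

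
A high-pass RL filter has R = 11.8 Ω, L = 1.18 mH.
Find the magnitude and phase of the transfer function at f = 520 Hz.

Step 1 — Angular frequency: ω = 2π·520 = 3267 rad/s.
Step 2 — Transfer function: H(jω) = jωL/(R + jωL).
Step 3 — Numerator jωL = j·3.855; denominator R + jωL = 11.8 + j3.855.
Step 4 — H = 0.09645 + j0.2952.
Step 5 — Magnitude: |H| = 0.3106 (-10.2 dB); phase: φ = 71.9°.

|H| = 0.3106 (-10.2 dB), φ = 71.9°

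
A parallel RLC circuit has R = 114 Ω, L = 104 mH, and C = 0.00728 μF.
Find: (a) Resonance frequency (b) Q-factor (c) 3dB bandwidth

Step 1 — Resonance: ω₀ = 1/√(LC) = 1/√(0.104·7.28e-09) = 3.634e+04 rad/s.
Step 2 — f₀ = ω₀/(2π) = 5784 Hz.
Step 3 — Parallel Q: Q = R/(ω₀L) = 114/(3.634e+04·0.104) = 0.03016.
Step 4 — Bandwidth: Δω = ω₀/Q = 1.205e+06 rad/s; BW = Δω/(2π) = 1.918e+05 Hz.

(a) f₀ = 5784 Hz  (b) Q = 0.03016  (c) BW = 1.918e+05 Hz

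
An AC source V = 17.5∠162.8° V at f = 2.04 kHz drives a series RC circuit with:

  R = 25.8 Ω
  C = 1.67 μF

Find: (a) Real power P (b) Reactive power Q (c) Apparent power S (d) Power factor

Step 1 — Angular frequency: ω = 2π·f = 2π·2040 = 1.282e+04 rad/s.
Step 2 — Component impedances:
  R: Z = R = 25.8 Ω
  C: Z = 1/(jωC) = -j/(ω·C) = 0 - j46.72 Ω
Step 3 — Series combination: Z_total = R + C = 25.8 - j46.72 Ω = 53.37∠-61.1° Ω.
Step 4 — Source phasor: V = 17.5∠162.8° V = -16.72 + j5.175 V.
Step 5 — Current: I = V / Z = -0.2363 - j0.2273 A = 0.3279∠-136.1° A.
Step 6 — Complex power: S = V·I* = 2.774 - j5.023 VA.
Step 7 — Real power: P = Re(S) = 2.774 W.
Step 8 — Reactive power: Q = Im(S) = -5.023 VAR.
Step 9 — Apparent power: |S| = 5.738 VA.
Step 10 — Power factor: PF = P/|S| = 0.4834 (leading).

(a) P = 2.774 W  (b) Q = -5.023 VAR  (c) S = 5.738 VA  (d) PF = 0.4834 (leading)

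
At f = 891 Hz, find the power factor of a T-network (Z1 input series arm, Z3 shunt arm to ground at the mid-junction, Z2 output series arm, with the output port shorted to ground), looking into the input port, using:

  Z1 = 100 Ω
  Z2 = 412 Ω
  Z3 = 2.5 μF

Step 1 — Angular frequency: ω = 2π·f = 2π·891 = 5598 rad/s.
Step 2 — Component impedances:
  Z1: Z = R = 100 Ω
  Z2: Z = R = 412 Ω
  Z3: Z = 1/(jωC) = -j/(ω·C) = 0 - j71.45 Ω
Step 3 — With the output port shorted to ground, the output series arm Z2 runs from the junction to ground; the shunt arm Z3 also runs from the junction to ground. They appear in parallel: Z3 || Z2 = 12.03 - j69.36 Ω.
Step 4 — Series with input arm Z1: Z_in = Z1 + (Z3 || Z2) = 112 - j69.36 Ω = 131.8∠-31.8° Ω.
Step 5 — Power factor: PF = cos(φ) = Re(Z)/|Z| = 112.029/131.765 = 0.8502.
Step 6 — Type: Im(Z) = -69.36 ⇒ leading (phase φ = -31.8°).

PF = 0.8502 (leading, φ = -31.8°)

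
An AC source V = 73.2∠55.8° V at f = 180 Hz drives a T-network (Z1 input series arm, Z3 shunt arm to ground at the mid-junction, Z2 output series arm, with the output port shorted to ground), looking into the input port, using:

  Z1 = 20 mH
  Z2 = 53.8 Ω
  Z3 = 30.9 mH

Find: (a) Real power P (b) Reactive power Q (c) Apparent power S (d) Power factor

Step 1 — Angular frequency: ω = 2π·f = 2π·180 = 1131 rad/s.
Step 2 — Component impedances:
  Z1: Z = jωL = j·1131·0.02 = 0 + j22.62 Ω
  Z2: Z = R = 53.8 Ω
  Z3: Z = jωL = j·1131·0.0309 = 0 + j34.95 Ω
Step 3 — With the output port shorted to ground, the output series arm Z2 runs from the junction to ground; the shunt arm Z3 also runs from the junction to ground. They appear in parallel: Z3 || Z2 = 15.96 + j24.58 Ω.
Step 4 — Series with input arm Z1: Z_in = Z1 + (Z3 || Z2) = 15.96 + j47.2 Ω = 49.82∠71.3° Ω.
Step 5 — Source phasor: V = 73.2∠55.8° V = 41.14 + j60.54 V.
Step 6 — Current: I = V / Z = 1.416 - j0.3929 A = 1.469∠-15.5° A.
Step 7 — Complex power: S = V·I* = 34.46 + j101.9 VA.
Step 8 — Real power: P = Re(S) = 34.46 W.
Step 9 — Reactive power: Q = Im(S) = 101.9 VAR.
Step 10 — Apparent power: |S| = 107.5 VA.
Step 11 — Power factor: PF = P/|S| = 0.3204 (lagging).

(a) P = 34.46 W  (b) Q = 101.9 VAR  (c) S = 107.5 VA  (d) PF = 0.3204 (lagging)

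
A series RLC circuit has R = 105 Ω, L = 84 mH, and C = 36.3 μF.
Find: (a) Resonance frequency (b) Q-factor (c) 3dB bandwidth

Step 1 — Resonance: ω₀ = 1/√(LC) = 1/√(0.084·3.63e-05) = 572.7 rad/s.
Step 2 — f₀ = ω₀/(2π) = 91.14 Hz.
Step 3 — Series Q: Q = ω₀L/R = 572.7·0.084/105 = 0.4581.
Step 4 — Bandwidth: Δω = ω₀/Q = 1250 rad/s; BW = Δω/(2π) = 198.9 Hz.

(a) f₀ = 91.14 Hz  (b) Q = 0.4581  (c) BW = 198.9 Hz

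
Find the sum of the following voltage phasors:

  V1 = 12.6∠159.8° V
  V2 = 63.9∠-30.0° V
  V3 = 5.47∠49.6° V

Step 1 — Convert each phasor to rectangular form:
  V1 = 12.6·(cos(159.8°) + j·sin(159.8°)) = -11.83 + j4.351 V
  V2 = 63.9·(cos(-30.0°) + j·sin(-30.0°)) = 55.34 - j31.95 V
  V3 = 5.47·(cos(49.6°) + j·sin(49.6°)) = 3.545 + j4.166 V
Step 2 — Sum components: V_total = 47.06 - j23.43 V.
Step 3 — Convert to polar: |V_total| = 52.57 V, ∠V_total = -26.5°.

V_total = 52.57∠-26.5° V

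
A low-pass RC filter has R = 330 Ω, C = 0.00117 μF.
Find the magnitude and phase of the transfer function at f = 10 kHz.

Step 1 — Angular frequency: ω = 2π·1e+04 = 6.283e+04 rad/s.
Step 2 — Transfer function: H(jω) = 1/(1 + jωRC).
Step 3 — Denominator: 1 + jωRC = 1 + j·6.283e+04·330·1.17e-09 = 1 + j0.02426.
Step 4 — H = 0.9994 - j0.02425.
Step 5 — Magnitude: |H| = 0.9997 (-0.0 dB); phase: φ = -1.4°.

|H| = 0.9997 (-0.0 dB), φ = -1.4°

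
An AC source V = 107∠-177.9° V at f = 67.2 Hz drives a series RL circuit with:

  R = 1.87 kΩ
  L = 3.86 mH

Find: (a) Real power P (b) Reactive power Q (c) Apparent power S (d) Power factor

Step 1 — Angular frequency: ω = 2π·f = 2π·67.2 = 422.2 rad/s.
Step 2 — Component impedances:
  R: Z = R = 1870 Ω
  L: Z = jωL = j·422.2·0.00386 = 0 + j1.63 Ω
Step 3 — Series combination: Z_total = R + L = 1870 + j1.63 Ω = 1870∠0.0° Ω.
Step 4 — Source phasor: V = 107∠-177.9° V = -106.9 - j3.921 V.
Step 5 — Current: I = V / Z = -0.05718 - j0.002047 A = 0.05722∠-177.9° A.
Step 6 — Complex power: S = V·I* = 6.122 + j0.005336 VA.
Step 7 — Real power: P = Re(S) = 6.122 W.
Step 8 — Reactive power: Q = Im(S) = 0.005336 VAR.
Step 9 — Apparent power: |S| = 6.122 VA.
Step 10 — Power factor: PF = P/|S| = 1 (lagging).

(a) P = 6.122 W  (b) Q = 0.005336 VAR  (c) S = 6.122 VA  (d) PF = 1 (lagging)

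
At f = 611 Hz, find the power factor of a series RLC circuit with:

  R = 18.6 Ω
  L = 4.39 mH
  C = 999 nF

Step 1 — Angular frequency: ω = 2π·f = 2π·611 = 3839 rad/s.
Step 2 — Component impedances:
  R: Z = R = 18.6 Ω
  L: Z = jωL = j·3839·0.00439 = 0 + j16.85 Ω
  C: Z = 1/(jωC) = -j/(ω·C) = 0 - j260.7 Ω
Step 3 — Series combination: Z_total = R + L + C = 18.6 - j243.9 Ω = 244.6∠-85.6° Ω.
Step 4 — Power factor: PF = cos(φ) = Re(Z)/|Z| = 18.6/244.6 = 0.07604.
Step 5 — Type: Im(Z) = -243.9 ⇒ leading (phase φ = -85.6°).

PF = 0.07604 (leading, φ = -85.6°)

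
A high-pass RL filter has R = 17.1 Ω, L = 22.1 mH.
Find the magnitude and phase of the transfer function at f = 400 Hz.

Step 1 — Angular frequency: ω = 2π·400 = 2513 rad/s.
Step 2 — Transfer function: H(jω) = jωL/(R + jωL).
Step 3 — Numerator jωL = j·55.54; denominator R + jωL = 17.1 + j55.54.
Step 4 — H = 0.9134 + j0.2812.
Step 5 — Magnitude: |H| = 0.9557 (-0.4 dB); phase: φ = 17.1°.

|H| = 0.9557 (-0.4 dB), φ = 17.1°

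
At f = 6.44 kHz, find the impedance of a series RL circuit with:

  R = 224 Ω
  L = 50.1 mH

Step 1 — Angular frequency: ω = 2π·f = 2π·6440 = 4.046e+04 rad/s.
Step 2 — Component impedances:
  R: Z = R = 224 Ω
  L: Z = jωL = j·4.046e+04·0.0501 = 0 + j2027 Ω
Step 3 — Series combination: Z_total = R + L = 224 + j2027 Ω = 2040∠83.7° Ω.

Z = 224 + j2027 Ω = 2040∠83.7° Ω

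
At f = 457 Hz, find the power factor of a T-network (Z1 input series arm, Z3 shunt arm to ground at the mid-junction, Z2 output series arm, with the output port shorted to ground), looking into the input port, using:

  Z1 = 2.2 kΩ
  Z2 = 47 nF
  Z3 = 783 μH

Step 1 — Angular frequency: ω = 2π·f = 2π·457 = 2871 rad/s.
Step 2 — Component impedances:
  Z1: Z = R = 2200 Ω
  Z2: Z = 1/(jωC) = -j/(ω·C) = 0 - j7410 Ω
  Z3: Z = jωL = j·2871·0.000783 = 0 + j2.248 Ω
Step 3 — With the output port shorted to ground, the output series arm Z2 runs from the junction to ground; the shunt arm Z3 also runs from the junction to ground. They appear in parallel: Z3 || Z2 = 0 + j2.249 Ω.
Step 4 — Series with input arm Z1: Z_in = Z1 + (Z3 || Z2) = 2200 + j2.249 Ω = 2200∠0.1° Ω.
Step 5 — Power factor: PF = cos(φ) = Re(Z)/|Z| = 2200/2200 = 1.
Step 6 — Type: Im(Z) = 2.249 ⇒ lagging (phase φ = 0.1°).

PF = 1 (lagging, φ = 0.1°)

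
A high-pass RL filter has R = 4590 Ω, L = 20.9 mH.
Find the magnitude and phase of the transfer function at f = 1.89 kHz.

Step 1 — Angular frequency: ω = 2π·1890 = 1.188e+04 rad/s.
Step 2 — Transfer function: H(jω) = jωL/(R + jωL).
Step 3 — Numerator jωL = j·248.2; denominator R + jωL = 4590 + j248.2.
Step 4 — H = 0.002915 + j0.05391.
Step 5 — Magnitude: |H| = 0.05399 (-25.4 dB); phase: φ = 86.9°.

|H| = 0.05399 (-25.4 dB), φ = 86.9°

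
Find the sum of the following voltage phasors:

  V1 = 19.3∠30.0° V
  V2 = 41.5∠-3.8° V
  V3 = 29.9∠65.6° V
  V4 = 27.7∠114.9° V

Step 1 — Convert each phasor to rectangular form:
  V1 = 19.3·(cos(30.0°) + j·sin(30.0°)) = 16.71 + j9.65 V
  V2 = 41.5·(cos(-3.8°) + j·sin(-3.8°)) = 41.41 - j2.75 V
  V3 = 29.9·(cos(65.6°) + j·sin(65.6°)) = 12.35 + j27.23 V
  V4 = 27.7·(cos(114.9°) + j·sin(114.9°)) = -11.66 + j25.13 V
Step 2 — Sum components: V_total = 58.81 + j59.25 V.
Step 3 — Convert to polar: |V_total| = 83.49 V, ∠V_total = 45.2°.

V_total = 83.49∠45.2° V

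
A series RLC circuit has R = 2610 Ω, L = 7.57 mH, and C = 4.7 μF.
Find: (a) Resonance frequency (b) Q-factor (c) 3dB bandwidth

Step 1 — Resonance: ω₀ = 1/√(LC) = 1/√(0.00757·4.7e-06) = 5302 rad/s.
Step 2 — f₀ = ω₀/(2π) = 843.8 Hz.
Step 3 — Series Q: Q = ω₀L/R = 5302·0.00757/2610 = 0.01538.
Step 4 — Bandwidth: Δω = ω₀/Q = 3.448e+05 rad/s; BW = Δω/(2π) = 5.487e+04 Hz.

(a) f₀ = 843.8 Hz  (b) Q = 0.01538  (c) BW = 5.487e+04 Hz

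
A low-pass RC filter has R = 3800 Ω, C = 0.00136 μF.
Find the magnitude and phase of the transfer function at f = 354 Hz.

Step 1 — Angular frequency: ω = 2π·354 = 2224 rad/s.
Step 2 — Transfer function: H(jω) = 1/(1 + jωRC).
Step 3 — Denominator: 1 + jωRC = 1 + j·2224·3800·1.36e-09 = 1 + j0.01149.
Step 4 — H = 0.9999 - j0.01149.
Step 5 — Magnitude: |H| = 0.9999 (-0.0 dB); phase: φ = -0.7°.

|H| = 0.9999 (-0.0 dB), φ = -0.7°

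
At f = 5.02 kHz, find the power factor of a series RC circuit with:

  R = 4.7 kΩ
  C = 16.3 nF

Step 1 — Angular frequency: ω = 2π·f = 2π·5020 = 3.154e+04 rad/s.
Step 2 — Component impedances:
  R: Z = R = 4700 Ω
  C: Z = 1/(jωC) = -j/(ω·C) = 0 - j1945 Ω
Step 3 — Series combination: Z_total = R + C = 4700 - j1945 Ω = 5087∠-22.5° Ω.
Step 4 — Power factor: PF = cos(φ) = Re(Z)/|Z| = 4700/5086.6 = 0.924.
Step 5 — Type: Im(Z) = -1945 ⇒ leading (phase φ = -22.5°).

PF = 0.924 (leading, φ = -22.5°)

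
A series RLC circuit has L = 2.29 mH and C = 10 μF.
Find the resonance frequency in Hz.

Step 1 — Resonance condition Im(Z)=0 gives ω₀ = 1/√(LC).
Step 2 — ω₀ = 1/√(0.00229·1e-05) = 6608 rad/s.
Step 3 — f₀ = ω₀/(2π) = 1052 Hz.

f₀ = 1052 Hz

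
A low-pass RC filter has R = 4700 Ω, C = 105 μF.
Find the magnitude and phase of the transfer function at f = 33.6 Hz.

Step 1 — Angular frequency: ω = 2π·33.6 = 211.1 rad/s.
Step 2 — Transfer function: H(jω) = 1/(1 + jωRC).
Step 3 — Denominator: 1 + jωRC = 1 + j·211.1·4700·0.000105 = 1 + j104.2.
Step 4 — H = 9.212e-05 - j0.009597.
Step 5 — Magnitude: |H| = 0.009598 (-40.4 dB); phase: φ = -89.5°.

|H| = 0.009598 (-40.4 dB), φ = -89.5°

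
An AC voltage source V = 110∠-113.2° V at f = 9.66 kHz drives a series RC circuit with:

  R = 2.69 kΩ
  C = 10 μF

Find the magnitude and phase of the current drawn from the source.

Step 1 — Angular frequency: ω = 2π·f = 2π·9660 = 6.07e+04 rad/s.
Step 2 — Component impedances:
  R: Z = R = 2690 Ω
  C: Z = 1/(jωC) = -j/(ω·C) = 0 - j1.648 Ω
Step 3 — Series combination: Z_total = R + C = 2690 - j1.648 Ω = 2690∠-0.0° Ω.
Step 4 — Source phasor: V = 110∠-113.2° V = -43.33 - j101.1 V.
Step 5 — Ohm's law: I = V / Z_total = (-43.33 - j101.1) / (2690 - j1.648) = -0.01609 - j0.0376 A.
Step 6 — Convert to polar: |I| = 0.04089 A, ∠I = -113.2°.

I = 0.04089∠-113.2° A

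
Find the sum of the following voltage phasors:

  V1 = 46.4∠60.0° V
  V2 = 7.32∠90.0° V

Step 1 — Convert each phasor to rectangular form:
  V1 = 46.4·(cos(60.0°) + j·sin(60.0°)) = 23.2 + j40.18 V
  V2 = 7.32·(cos(90.0°) + j·sin(90.0°)) = 0 + j7.32 V
Step 2 — Sum components: V_total = 23.2 + j47.5 V.
Step 3 — Convert to polar: |V_total| = 52.87 V, ∠V_total = 64.0°.

V_total = 52.87∠64.0° V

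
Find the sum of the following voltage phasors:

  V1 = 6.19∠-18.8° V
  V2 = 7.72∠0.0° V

Step 1 — Convert each phasor to rectangular form:
  V1 = 6.19·(cos(-18.8°) + j·sin(-18.8°)) = 5.86 - j1.995 V
  V2 = 7.72·(cos(0.0°) + j·sin(0.0°)) = 7.72 V
Step 2 — Sum components: V_total = 13.58 - j1.995 V.
Step 3 — Convert to polar: |V_total| = 13.73 V, ∠V_total = -8.4°.

V_total = 13.73∠-8.4° V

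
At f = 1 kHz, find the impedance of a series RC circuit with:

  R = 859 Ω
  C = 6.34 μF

Step 1 — Angular frequency: ω = 2π·f = 2π·1000 = 6283 rad/s.
Step 2 — Component impedances:
  R: Z = R = 859 Ω
  C: Z = 1/(jωC) = -j/(ω·C) = 0 - j25.1 Ω
Step 3 — Series combination: Z_total = R + C = 859 - j25.1 Ω = 859.4∠-1.7° Ω.

Z = 859 - j25.1 Ω = 859.4∠-1.7° Ω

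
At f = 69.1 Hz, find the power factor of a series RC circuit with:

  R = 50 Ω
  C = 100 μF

Step 1 — Angular frequency: ω = 2π·f = 2π·69.1 = 434.2 rad/s.
Step 2 — Component impedances:
  R: Z = R = 50 Ω
  C: Z = 1/(jωC) = -j/(ω·C) = 0 - j23.03 Ω
Step 3 — Series combination: Z_total = R + C = 50 - j23.03 Ω = 55.05∠-24.7° Ω.
Step 4 — Power factor: PF = cos(φ) = Re(Z)/|Z| = 50/55.05 = 0.9083.
Step 5 — Type: Im(Z) = -23.03 ⇒ leading (phase φ = -24.7°).

PF = 0.9083 (leading, φ = -24.7°)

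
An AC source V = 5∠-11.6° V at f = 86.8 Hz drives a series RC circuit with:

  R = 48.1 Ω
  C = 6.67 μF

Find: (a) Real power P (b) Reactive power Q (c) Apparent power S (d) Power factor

Step 1 — Angular frequency: ω = 2π·f = 2π·86.8 = 545.4 rad/s.
Step 2 — Component impedances:
  R: Z = R = 48.1 Ω
  C: Z = 1/(jωC) = -j/(ω·C) = 0 - j274.9 Ω
Step 3 — Series combination: Z_total = R + C = 48.1 - j274.9 Ω = 279.1∠-80.1° Ω.
Step 4 — Source phasor: V = 5∠-11.6° V = 4.898 - j1.005 V.
Step 5 — Current: I = V / Z = 0.006574 + j0.01667 A = 0.01792∠68.5° A.
Step 6 — Complex power: S = V·I* = 0.01544 - j0.08824 VA.
Step 7 — Real power: P = Re(S) = 0.01544 W.
Step 8 — Reactive power: Q = Im(S) = -0.08824 VAR.
Step 9 — Apparent power: |S| = 0.08958 VA.
Step 10 — Power factor: PF = P/|S| = 0.1724 (leading).

(a) P = 0.01544 W  (b) Q = -0.08824 VAR  (c) S = 0.08958 VA  (d) PF = 0.1724 (leading)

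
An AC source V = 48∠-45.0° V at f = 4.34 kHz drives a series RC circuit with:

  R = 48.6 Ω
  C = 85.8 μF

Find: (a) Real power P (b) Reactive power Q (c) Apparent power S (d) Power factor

Step 1 — Angular frequency: ω = 2π·f = 2π·4340 = 2.727e+04 rad/s.
Step 2 — Component impedances:
  R: Z = R = 48.6 Ω
  C: Z = 1/(jωC) = -j/(ω·C) = 0 - j0.4274 Ω
Step 3 — Series combination: Z_total = R + C = 48.6 - j0.4274 Ω = 48.6∠-0.5° Ω.
Step 4 — Source phasor: V = 48∠-45.0° V = 33.94 - j33.94 V.
Step 5 — Current: I = V / Z = 0.7045 - j0.6922 A = 0.9876∠-44.5° A.
Step 6 — Complex power: S = V·I* = 47.4 - j0.4169 VA.
Step 7 — Real power: P = Re(S) = 47.4 W.
Step 8 — Reactive power: Q = Im(S) = -0.4169 VAR.
Step 9 — Apparent power: |S| = 47.41 VA.
Step 10 — Power factor: PF = P/|S| = 1 (leading).

(a) P = 47.4 W  (b) Q = -0.4169 VAR  (c) S = 47.41 VA  (d) PF = 1 (leading)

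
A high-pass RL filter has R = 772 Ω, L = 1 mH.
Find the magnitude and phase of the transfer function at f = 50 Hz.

Step 1 — Angular frequency: ω = 2π·50 = 314.2 rad/s.
Step 2 — Transfer function: H(jω) = jωL/(R + jωL).
Step 3 — Numerator jωL = j·0.3142; denominator R + jωL = 772 + j0.3142.
Step 4 — H = 1.656e-07 + j0.0004069.
Step 5 — Magnitude: |H| = 0.0004069 (-67.8 dB); phase: φ = 90.0°.

|H| = 0.0004069 (-67.8 dB), φ = 90.0°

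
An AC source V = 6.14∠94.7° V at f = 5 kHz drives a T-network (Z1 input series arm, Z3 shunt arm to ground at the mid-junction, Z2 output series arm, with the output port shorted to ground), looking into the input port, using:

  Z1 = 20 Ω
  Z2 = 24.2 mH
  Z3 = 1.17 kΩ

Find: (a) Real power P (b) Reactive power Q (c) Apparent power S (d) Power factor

Step 1 — Angular frequency: ω = 2π·f = 2π·5000 = 3.142e+04 rad/s.
Step 2 — Component impedances:
  Z1: Z = R = 20 Ω
  Z2: Z = jωL = j·3.142e+04·0.0242 = 0 + j760.3 Ω
  Z3: Z = R = 1170 Ω
Step 3 — With the output port shorted to ground, the output series arm Z2 runs from the junction to ground; the shunt arm Z3 also runs from the junction to ground. They appear in parallel: Z3 || Z2 = 347.4 + j534.6 Ω.
Step 4 — Series with input arm Z1: Z_in = Z1 + (Z3 || Z2) = 367.4 + j534.6 Ω = 648.6∠55.5° Ω.
Step 5 — Source phasor: V = 6.14∠94.7° V = -0.5031 + j6.119 V.
Step 6 — Current: I = V / Z = 0.007336 + j0.005983 A = 0.009466∠39.2° A.
Step 7 — Complex power: S = V·I* = 0.03292 + j0.0479 VA.
Step 8 — Real power: P = Re(S) = 0.03292 W.
Step 9 — Reactive power: Q = Im(S) = 0.0479 VAR.
Step 10 — Apparent power: |S| = 0.05812 VA.
Step 11 — Power factor: PF = P/|S| = 0.5664 (lagging).

(a) P = 0.03292 W  (b) Q = 0.0479 VAR  (c) S = 0.05812 VA  (d) PF = 0.5664 (lagging)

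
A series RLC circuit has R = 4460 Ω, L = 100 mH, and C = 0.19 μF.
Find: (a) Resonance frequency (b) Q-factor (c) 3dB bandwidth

Step 1 — Resonance: ω₀ = 1/√(LC) = 1/√(0.1·1.9e-07) = 7255 rad/s.
Step 2 — f₀ = ω₀/(2π) = 1155 Hz.
Step 3 — Series Q: Q = ω₀L/R = 7255·0.1/4460 = 0.1627.
Step 4 — Bandwidth: Δω = ω₀/Q = 4.46e+04 rad/s; BW = Δω/(2π) = 7098 Hz.

(a) f₀ = 1155 Hz  (b) Q = 0.1627  (c) BW = 7098 Hz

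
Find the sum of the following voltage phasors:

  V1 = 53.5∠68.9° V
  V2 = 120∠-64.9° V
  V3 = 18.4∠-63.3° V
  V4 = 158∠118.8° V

Step 1 — Convert each phasor to rectangular form:
  V1 = 53.5·(cos(68.9°) + j·sin(68.9°)) = 19.26 + j49.91 V
  V2 = 120·(cos(-64.9°) + j·sin(-64.9°)) = 50.9 - j108.7 V
  V3 = 18.4·(cos(-63.3°) + j·sin(-63.3°)) = 8.267 - j16.44 V
  V4 = 158·(cos(118.8°) + j·sin(118.8°)) = -76.12 + j138.5 V
Step 2 — Sum components: V_total = 2.314 + j63.26 V.
Step 3 — Convert to polar: |V_total| = 63.31 V, ∠V_total = 87.9°.

V_total = 63.31∠87.9° V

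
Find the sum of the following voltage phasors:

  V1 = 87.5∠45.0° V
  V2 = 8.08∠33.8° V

Step 1 — Convert each phasor to rectangular form:
  V1 = 87.5·(cos(45.0°) + j·sin(45.0°)) = 61.87 + j61.87 V
  V2 = 8.08·(cos(33.8°) + j·sin(33.8°)) = 6.714 + j4.495 V
Step 2 — Sum components: V_total = 68.59 + j66.37 V.
Step 3 — Convert to polar: |V_total| = 95.44 V, ∠V_total = 44.1°.

V_total = 95.44∠44.1° V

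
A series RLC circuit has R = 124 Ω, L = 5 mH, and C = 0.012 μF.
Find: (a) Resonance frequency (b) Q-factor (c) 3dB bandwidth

Step 1 — Resonance: ω₀ = 1/√(LC) = 1/√(0.005·1.2e-08) = 1.291e+05 rad/s.
Step 2 — f₀ = ω₀/(2π) = 2.055e+04 Hz.
Step 3 — Series Q: Q = ω₀L/R = 1.291e+05·0.005/124 = 5.206.
Step 4 — Bandwidth: Δω = ω₀/Q = 2.48e+04 rad/s; BW = Δω/(2π) = 3947 Hz.

(a) f₀ = 2.055e+04 Hz  (b) Q = 5.206  (c) BW = 3947 Hz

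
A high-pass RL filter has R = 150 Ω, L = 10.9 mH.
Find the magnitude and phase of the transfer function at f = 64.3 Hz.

Step 1 — Angular frequency: ω = 2π·64.3 = 404 rad/s.
Step 2 — Transfer function: H(jω) = jωL/(R + jωL).
Step 3 — Numerator jωL = j·4.404; denominator R + jωL = 150 + j4.404.
Step 4 — H = 0.0008611 + j0.02933.
Step 5 — Magnitude: |H| = 0.02935 (-30.6 dB); phase: φ = 88.3°.

|H| = 0.02935 (-30.6 dB), φ = 88.3°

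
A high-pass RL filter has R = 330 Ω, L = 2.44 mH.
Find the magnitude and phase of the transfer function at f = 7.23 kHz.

Step 1 — Angular frequency: ω = 2π·7230 = 4.543e+04 rad/s.
Step 2 — Transfer function: H(jω) = jωL/(R + jωL).
Step 3 — Numerator jωL = j·110.8; denominator R + jωL = 330 + j110.8.
Step 4 — H = 0.1014 + j0.3018.
Step 5 — Magnitude: |H| = 0.3184 (-9.9 dB); phase: φ = 71.4°.

|H| = 0.3184 (-9.9 dB), φ = 71.4°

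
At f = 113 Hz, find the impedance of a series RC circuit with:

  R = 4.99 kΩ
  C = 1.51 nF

Step 1 — Angular frequency: ω = 2π·f = 2π·113 = 710 rad/s.
Step 2 — Component impedances:
  R: Z = R = 4990 Ω
  C: Z = 1/(jωC) = -j/(ω·C) = 0 - j9.327e+05 Ω
Step 3 — Series combination: Z_total = R + C = 4990 - j9.327e+05 Ω = 9.328e+05∠-89.7° Ω.

Z = 4990 - j9.327e+05 Ω = 9.328e+05∠-89.7° Ω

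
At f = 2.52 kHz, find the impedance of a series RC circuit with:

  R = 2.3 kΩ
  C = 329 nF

Step 1 — Angular frequency: ω = 2π·f = 2π·2520 = 1.583e+04 rad/s.
Step 2 — Component impedances:
  R: Z = R = 2300 Ω
  C: Z = 1/(jωC) = -j/(ω·C) = 0 - j192 Ω
Step 3 — Series combination: Z_total = R + C = 2300 - j192 Ω = 2308∠-4.8° Ω.

Z = 2300 - j192 Ω = 2308∠-4.8° Ω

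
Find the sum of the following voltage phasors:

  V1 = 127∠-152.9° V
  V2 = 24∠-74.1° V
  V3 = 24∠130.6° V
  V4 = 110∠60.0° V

Step 1 — Convert each phasor to rectangular form:
  V1 = 127·(cos(-152.9°) + j·sin(-152.9°)) = -113.1 - j57.85 V
  V2 = 24·(cos(-74.1°) + j·sin(-74.1°)) = 6.575 - j23.08 V
  V3 = 24·(cos(130.6°) + j·sin(130.6°)) = -15.62 + j18.22 V
  V4 = 110·(cos(60.0°) + j·sin(60.0°)) = 55 + j95.26 V
Step 2 — Sum components: V_total = -67.1 + j32.55 V.
Step 3 — Convert to polar: |V_total| = 74.58 V, ∠V_total = 154.1°.

V_total = 74.58∠154.1° V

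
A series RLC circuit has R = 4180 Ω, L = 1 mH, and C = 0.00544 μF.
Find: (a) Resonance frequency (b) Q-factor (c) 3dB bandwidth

Step 1 — Resonance condition Im(Z)=0 gives ω₀ = 1/√(LC).
Step 2 — ω₀ = 1/√(0.001·5.44e-09) = 4.287e+05 rad/s.
Step 3 — f₀ = ω₀/(2π) = 6.824e+04 Hz.
Step 4 — Series Q: Q = ω₀L/R = 4.287e+05·0.001/4180 = 0.1026.
Step 5 — 3dB bandwidth: Δω = ω₀/Q = 4.18e+06 rad/s; BW = Δω/(2π) = 6.653e+05 Hz.

(a) f₀ = 6.824e+04 Hz  (b) Q = 0.1026  (c) BW = 6.653e+05 Hz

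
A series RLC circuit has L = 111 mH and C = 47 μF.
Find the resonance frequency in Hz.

Step 1 — Resonance condition Im(Z)=0 gives ω₀ = 1/√(LC).
Step 2 — ω₀ = 1/√(0.111·4.7e-05) = 437.8 rad/s.
Step 3 — f₀ = ω₀/(2π) = 69.68 Hz.

f₀ = 69.68 Hz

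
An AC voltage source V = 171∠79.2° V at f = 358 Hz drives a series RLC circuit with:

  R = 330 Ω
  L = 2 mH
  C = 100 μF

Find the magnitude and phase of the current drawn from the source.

Step 1 — Angular frequency: ω = 2π·f = 2π·358 = 2249 rad/s.
Step 2 — Component impedances:
  R: Z = R = 330 Ω
  L: Z = jωL = j·2249·0.002 = 0 + j4.499 Ω
  C: Z = 1/(jωC) = -j/(ω·C) = 0 - j4.446 Ω
Step 3 — Series combination: Z_total = R + L + C = 330 + j0.05309 Ω = 330∠0.0° Ω.
Step 4 — Source phasor: V = 171∠79.2° V = 32.04 + j168 V.
Step 5 — Ohm's law: I = V / Z_total = (32.04 + j168) / (330 + j0.05309) = 0.09718 + j0.509 A.
Step 6 — Convert to polar: |I| = 0.5182 A, ∠I = 79.2°.

I = 0.5182∠79.2° A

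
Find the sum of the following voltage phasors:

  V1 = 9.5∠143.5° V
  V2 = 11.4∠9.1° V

Step 1 — Convert each phasor to rectangular form:
  V1 = 9.5·(cos(143.5°) + j·sin(143.5°)) = -7.637 + j5.651 V
  V2 = 11.4·(cos(9.1°) + j·sin(9.1°)) = 11.26 + j1.803 V
Step 2 — Sum components: V_total = 3.62 + j7.454 V.
Step 3 — Convert to polar: |V_total| = 8.286 V, ∠V_total = 64.1°.

V_total = 8.286∠64.1° V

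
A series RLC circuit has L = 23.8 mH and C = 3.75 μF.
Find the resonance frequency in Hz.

Step 1 — Resonance condition Im(Z)=0 gives ω₀ = 1/√(LC).
Step 2 — ω₀ = 1/√(0.0238·3.75e-06) = 3347 rad/s.
Step 3 — f₀ = ω₀/(2π) = 532.7 Hz.

f₀ = 532.7 Hz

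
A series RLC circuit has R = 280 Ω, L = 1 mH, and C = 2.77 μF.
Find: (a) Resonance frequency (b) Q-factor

Step 1 — Resonance condition Im(Z)=0 gives ω₀ = 1/√(LC).
Step 2 — ω₀ = 1/√(0.001·2.77e-06) = 1.9e+04 rad/s.
Step 3 — f₀ = ω₀/(2π) = 3024 Hz.
Step 4 — Series Q: Q = ω₀L/R = 1.9e+04·0.001/280 = 0.06786.

(a) f₀ = 3024 Hz  (b) Q = 0.06786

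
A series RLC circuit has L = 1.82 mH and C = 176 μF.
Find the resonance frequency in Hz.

Step 1 — Resonance condition Im(Z)=0 gives ω₀ = 1/√(LC).
Step 2 — ω₀ = 1/√(0.00182·0.000176) = 1767 rad/s.
Step 3 — f₀ = ω₀/(2π) = 281.2 Hz.

f₀ = 281.2 Hz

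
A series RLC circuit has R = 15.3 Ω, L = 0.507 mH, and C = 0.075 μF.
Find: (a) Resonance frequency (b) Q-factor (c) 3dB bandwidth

Step 1 — Resonance: ω₀ = 1/√(LC) = 1/√(0.000507·7.5e-08) = 1.622e+05 rad/s.
Step 2 — f₀ = ω₀/(2π) = 2.581e+04 Hz.
Step 3 — Series Q: Q = ω₀L/R = 1.622e+05·0.000507/15.3 = 5.374.
Step 4 — Bandwidth: Δω = ω₀/Q = 3.018e+04 rad/s; BW = Δω/(2π) = 4803 Hz.

(a) f₀ = 2.581e+04 Hz  (b) Q = 5.374  (c) BW = 4803 Hz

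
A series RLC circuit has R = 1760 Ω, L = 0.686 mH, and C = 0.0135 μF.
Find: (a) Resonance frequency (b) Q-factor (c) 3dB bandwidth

Step 1 — Resonance: ω₀ = 1/√(LC) = 1/√(0.000686·1.35e-08) = 3.286e+05 rad/s.
Step 2 — f₀ = ω₀/(2π) = 5.23e+04 Hz.
Step 3 — Series Q: Q = ω₀L/R = 3.286e+05·0.000686/1760 = 0.1281.
Step 4 — Bandwidth: Δω = ω₀/Q = 2.566e+06 rad/s; BW = Δω/(2π) = 4.083e+05 Hz.

(a) f₀ = 5.23e+04 Hz  (b) Q = 0.1281  (c) BW = 4.083e+05 Hz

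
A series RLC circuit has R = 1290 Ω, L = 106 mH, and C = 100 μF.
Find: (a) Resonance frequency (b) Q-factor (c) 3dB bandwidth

Step 1 — Resonance: ω₀ = 1/√(LC) = 1/√(0.106·0.0001) = 307.1 rad/s.
Step 2 — f₀ = ω₀/(2π) = 48.88 Hz.
Step 3 — Series Q: Q = ω₀L/R = 307.1·0.106/1290 = 0.02524.
Step 4 — Bandwidth: Δω = ω₀/Q = 1.217e+04 rad/s; BW = Δω/(2π) = 1937 Hz.

(a) f₀ = 48.88 Hz  (b) Q = 0.02524  (c) BW = 1937 Hz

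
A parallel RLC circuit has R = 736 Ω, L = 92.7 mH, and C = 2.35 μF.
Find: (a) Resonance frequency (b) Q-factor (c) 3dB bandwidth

Step 1 — Resonance: ω₀ = 1/√(LC) = 1/√(0.0927·2.35e-06) = 2143 rad/s.
Step 2 — f₀ = ω₀/(2π) = 341 Hz.
Step 3 — Parallel Q: Q = R/(ω₀L) = 736/(2143·0.0927) = 3.706.
Step 4 — Bandwidth: Δω = ω₀/Q = 578.2 rad/s; BW = Δω/(2π) = 92.02 Hz.

(a) f₀ = 341 Hz  (b) Q = 3.706  (c) BW = 92.02 Hz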